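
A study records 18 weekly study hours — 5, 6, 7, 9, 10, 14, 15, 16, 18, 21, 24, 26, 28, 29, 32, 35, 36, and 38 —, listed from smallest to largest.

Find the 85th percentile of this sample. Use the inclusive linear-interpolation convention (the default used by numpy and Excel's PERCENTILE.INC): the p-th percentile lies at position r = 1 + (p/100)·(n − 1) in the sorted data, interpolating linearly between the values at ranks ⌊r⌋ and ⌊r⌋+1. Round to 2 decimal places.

33.35

n = 18.
r = 1 + (85/100)·(18 − 1) = 1 + 14.45 = 15.45.
Rank 15 is 32 and rank 16 is 35.
Interpolate: 32 + 0.45·(35 − 32) = 32 + 0.45·3 = 33.35.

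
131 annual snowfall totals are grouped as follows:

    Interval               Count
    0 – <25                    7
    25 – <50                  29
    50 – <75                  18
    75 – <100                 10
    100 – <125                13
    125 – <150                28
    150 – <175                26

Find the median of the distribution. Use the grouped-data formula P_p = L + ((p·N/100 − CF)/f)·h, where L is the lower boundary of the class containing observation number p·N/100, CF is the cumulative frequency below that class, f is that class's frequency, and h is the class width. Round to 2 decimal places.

N = 131; target position k = 50/100 · 131 = 65.5.
Cumulative frequencies: 7, 36, 54, 64, 77, 105, 131.
Observation 65.5 falls in the class 100 – <125.
L = 100, CF = 64, f = 13, h = 25.
P50 = 100 + ((65.5 − 64)/13)·25 = 100 + 2.88462 = 102.885.

102.88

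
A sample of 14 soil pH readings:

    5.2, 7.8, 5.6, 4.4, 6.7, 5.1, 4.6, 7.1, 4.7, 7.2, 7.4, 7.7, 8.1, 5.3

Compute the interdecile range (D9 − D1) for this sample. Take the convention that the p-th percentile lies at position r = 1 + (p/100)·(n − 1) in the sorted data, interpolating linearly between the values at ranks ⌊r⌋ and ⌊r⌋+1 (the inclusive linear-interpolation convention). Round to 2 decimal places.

3.14

Sorted: 4.4, 4.6, 4.7, 5.1, 5.2, 5.3, 5.6, 6.7, 7.1, 7.2, 7.4, 7.7, 7.8, 8.1.
n = 14.
P10: r = 2.3; ranks 2–3 are 4.6, 4.7; interpolating gives 4.63.
P90: r = 12.7; ranks 12–13 are 7.7, 7.8; interpolating gives 7.77.
Difference: 7.77 − 4.63 = 3.14.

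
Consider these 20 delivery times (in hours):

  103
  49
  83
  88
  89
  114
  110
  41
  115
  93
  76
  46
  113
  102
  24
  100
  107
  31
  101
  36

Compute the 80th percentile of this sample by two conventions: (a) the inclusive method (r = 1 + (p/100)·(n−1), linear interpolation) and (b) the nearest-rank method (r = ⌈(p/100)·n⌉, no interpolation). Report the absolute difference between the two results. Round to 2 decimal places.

Sorted: 24, 31, 36, 41, 46, 49, 76, 83, 88, 89, 93, 100, 101, 102, 103, 107, 110, 113, 114, 115.
n = 20.
(a) r = 16.2; between ranks 16 (107) and 17 (110): 107.6.
(b) the nearest-rank method: rank 16 → 107.
|107.6 − 107| = 0.6.

0.60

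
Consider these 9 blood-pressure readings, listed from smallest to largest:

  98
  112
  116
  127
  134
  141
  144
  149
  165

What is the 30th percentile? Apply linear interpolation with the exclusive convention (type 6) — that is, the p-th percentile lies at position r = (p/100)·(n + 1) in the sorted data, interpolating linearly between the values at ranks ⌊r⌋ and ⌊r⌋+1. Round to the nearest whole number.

n = 9.
r = (30/100)·(9 + 1) = 3.
r is an integer, so P30 is the value at rank 3: 116.

116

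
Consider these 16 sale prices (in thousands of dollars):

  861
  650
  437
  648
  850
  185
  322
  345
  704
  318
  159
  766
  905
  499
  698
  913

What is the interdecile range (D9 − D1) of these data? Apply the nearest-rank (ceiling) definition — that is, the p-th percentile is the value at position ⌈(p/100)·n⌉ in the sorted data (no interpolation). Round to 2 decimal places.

720.00

Sorted: 159, 185, 318, 322, 345, 437, 499, 648, 650, 698, 704, 766, 850, 861, 905, 913.
n = 16.
P10: rank ⌈10/100·16⌉ = 2 → 185.
P90: rank ⌈90/100·16⌉ = 15 → 905.
Difference: 905 − 185 = 720.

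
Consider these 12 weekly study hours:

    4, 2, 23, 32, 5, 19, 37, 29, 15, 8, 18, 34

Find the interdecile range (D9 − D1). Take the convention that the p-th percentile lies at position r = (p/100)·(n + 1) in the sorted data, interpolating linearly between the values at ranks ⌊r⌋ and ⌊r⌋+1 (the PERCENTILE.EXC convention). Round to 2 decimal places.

Sorted: 2, 4, 5, 8, 15, 18, 19, 23, 29, 32, 34, 37.
n = 12.
P10: r = 1.3; ranks 1–2 are 2, 4; interpolating gives 2.6.
P90: r = 11.7; ranks 11–12 are 34, 37; interpolating gives 36.1.
Difference: 36.1 − 2.6 = 33.5.

33.50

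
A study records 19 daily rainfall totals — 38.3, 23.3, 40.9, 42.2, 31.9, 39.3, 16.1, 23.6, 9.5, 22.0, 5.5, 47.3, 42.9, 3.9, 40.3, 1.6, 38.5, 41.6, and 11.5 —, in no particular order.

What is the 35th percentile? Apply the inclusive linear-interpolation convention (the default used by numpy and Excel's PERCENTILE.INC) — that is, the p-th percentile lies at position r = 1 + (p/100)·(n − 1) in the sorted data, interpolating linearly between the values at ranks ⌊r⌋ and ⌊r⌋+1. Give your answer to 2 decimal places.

22.39

Sorted: 1.6, 3.9, 5.5, 9.5, 11.5, 16.1, 22.0, 23.3, 23.6, 31.9, 38.3, 38.5, 39.3, 40.3, 40.9, 41.6, 42.2, 42.9, 47.3.
n = 19.
r = 1 + (35/100)·(19 − 1) = 1 + 6.3 = 7.3.
Rank 7 is 22.0 and rank 8 is 23.3.
Interpolate: 22.0 + 0.3·(23.3 − 22.0) = 22.0 + 0.3·1.3 = 22.39.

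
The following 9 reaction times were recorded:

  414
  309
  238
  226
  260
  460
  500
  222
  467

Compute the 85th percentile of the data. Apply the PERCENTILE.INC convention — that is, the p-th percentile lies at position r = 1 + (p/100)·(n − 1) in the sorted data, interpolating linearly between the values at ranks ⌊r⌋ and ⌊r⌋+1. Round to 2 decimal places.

465.60

Sorted: 222, 226, 238, 260, 309, 414, 460, 467, 500.
n = 9.
r = 1 + (85/100)·(9 − 1) = 1 + 6.8 = 7.8.
Rank 7 is 460 and rank 8 is 467.
Interpolate: 460 + 0.8·(467 − 460) = 460 + 0.8·7 = 465.6.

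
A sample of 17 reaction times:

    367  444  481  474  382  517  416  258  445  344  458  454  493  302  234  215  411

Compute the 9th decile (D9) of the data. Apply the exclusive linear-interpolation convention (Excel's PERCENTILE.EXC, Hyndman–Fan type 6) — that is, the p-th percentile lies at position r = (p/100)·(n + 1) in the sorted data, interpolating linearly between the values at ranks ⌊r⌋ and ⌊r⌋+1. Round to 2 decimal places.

Sorted: 215, 234, 258, 302, 344, 367, 382, 411, 416, 444, 445, 454, 458, 474, 481, 493, 517.
n = 17.
r = (90/100)·(17 + 1) = 16.2.
Rank 16 is 493 and rank 17 is 517.
Interpolate: 493 + 0.2·(517 − 493) = 493 + 0.2·24 = 497.8.

497.80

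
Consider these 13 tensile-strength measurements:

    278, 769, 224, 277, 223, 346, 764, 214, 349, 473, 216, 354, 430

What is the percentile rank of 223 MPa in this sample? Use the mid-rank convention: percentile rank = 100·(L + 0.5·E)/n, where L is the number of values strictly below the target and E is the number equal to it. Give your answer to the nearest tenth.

19.2

Sorted: 214, 216, 223, 224, 277, 278, 346, 349, 354, 430, 473, 764, 769.
Count below 223: L = 2; count equal: E = 1; n = 13.
Percentile rank = 100·(2 + 0.5·1)/13 = 100·2.5/13 = 19.23.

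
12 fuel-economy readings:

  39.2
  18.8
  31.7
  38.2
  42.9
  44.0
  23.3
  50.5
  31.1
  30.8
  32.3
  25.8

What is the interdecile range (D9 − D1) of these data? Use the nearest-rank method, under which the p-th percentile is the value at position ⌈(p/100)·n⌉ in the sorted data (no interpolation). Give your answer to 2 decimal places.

20.70

Sorted: 18.8, 23.3, 25.8, 30.8, 31.1, 31.7, 32.3, 38.2, 39.2, 42.9, 44.0, 50.5.
n = 12.
P10: rank ⌈10/100·12⌉ = 2 → 23.3.
P90: rank ⌈90/100·12⌉ = 11 → 44.
Difference: 44 − 23.3 = 20.7.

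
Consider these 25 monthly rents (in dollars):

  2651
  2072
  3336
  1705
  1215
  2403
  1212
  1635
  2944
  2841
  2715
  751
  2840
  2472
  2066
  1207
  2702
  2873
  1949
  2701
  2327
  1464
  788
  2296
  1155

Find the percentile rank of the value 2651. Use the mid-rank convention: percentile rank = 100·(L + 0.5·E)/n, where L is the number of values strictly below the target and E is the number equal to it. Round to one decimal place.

Sorted: 751, 788, 1155, 1207, 1212, 1215, 1464, 1635, 1705, 1949, 2066, 2072, 2296, 2327, 2403, 2472, 2651, 2701, 2702, 2715, 2840, 2841, 2873, 2944, 3336.
Count below 2651: L = 16; count equal: E = 1; n = 25.
Percentile rank = 100·(16 + 0.5·1)/25 = 100·16.5/25 = 66.

66.0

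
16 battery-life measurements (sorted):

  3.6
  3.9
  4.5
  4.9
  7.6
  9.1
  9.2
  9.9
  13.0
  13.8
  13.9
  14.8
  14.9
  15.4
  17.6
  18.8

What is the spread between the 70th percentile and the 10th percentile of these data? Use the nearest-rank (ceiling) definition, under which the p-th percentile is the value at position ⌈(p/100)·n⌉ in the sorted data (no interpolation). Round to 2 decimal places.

n = 16.
P10: rank ⌈10/100·16⌉ = 2 → 3.9.
P70: rank ⌈70/100·16⌉ = 12 → 14.8.
Difference: 14.8 − 3.9 = 10.9.

10.90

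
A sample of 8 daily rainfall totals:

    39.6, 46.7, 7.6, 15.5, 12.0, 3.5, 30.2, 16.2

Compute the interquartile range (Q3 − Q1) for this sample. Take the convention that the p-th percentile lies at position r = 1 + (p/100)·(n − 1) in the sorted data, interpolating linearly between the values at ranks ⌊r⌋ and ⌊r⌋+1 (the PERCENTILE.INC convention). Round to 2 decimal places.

Sorted: 3.5, 7.6, 12.0, 15.5, 16.2, 30.2, 39.6, 46.7.
n = 8.
P25: r = 2.75; ranks 2–3 are 7.6, 12.0; interpolating gives 10.9.
P75: r = 6.25; ranks 6–7 are 30.2, 39.6; interpolating gives 32.55.
Difference: 32.55 − 10.9 = 21.65.

21.65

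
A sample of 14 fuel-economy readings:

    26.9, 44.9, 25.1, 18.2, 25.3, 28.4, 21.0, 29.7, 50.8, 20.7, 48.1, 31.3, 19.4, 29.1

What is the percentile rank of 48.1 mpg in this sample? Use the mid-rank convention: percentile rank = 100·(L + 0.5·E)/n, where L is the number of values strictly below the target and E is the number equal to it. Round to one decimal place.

89.3

Sorted: 18.2, 19.4, 20.7, 21.0, 25.1, 25.3, 26.9, 28.4, 29.1, 29.7, 31.3, 44.9, 48.1, 50.8.
Count below 48.1: L = 12; count equal: E = 1; n = 14.
Percentile rank = 100·(12 + 0.5·1)/14 = 100·12.5/14 = 89.29.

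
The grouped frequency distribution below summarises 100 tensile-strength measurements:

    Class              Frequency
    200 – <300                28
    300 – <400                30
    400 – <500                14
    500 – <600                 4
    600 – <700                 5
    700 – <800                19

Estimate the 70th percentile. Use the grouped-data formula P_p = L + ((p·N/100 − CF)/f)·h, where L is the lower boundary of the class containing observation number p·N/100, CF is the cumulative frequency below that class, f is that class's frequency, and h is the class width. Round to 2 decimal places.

485.71

N = 100; target position k = 70/100 · 100 = 70.
Cumulative frequencies: 28, 58, 72, 76, 81, 100.
Observation 70 falls in the class 400 – <500.
L = 400, CF = 58, f = 14, h = 100.
P70 = 400 + ((70 − 58)/14)·100 = 400 + 85.7143 = 485.714.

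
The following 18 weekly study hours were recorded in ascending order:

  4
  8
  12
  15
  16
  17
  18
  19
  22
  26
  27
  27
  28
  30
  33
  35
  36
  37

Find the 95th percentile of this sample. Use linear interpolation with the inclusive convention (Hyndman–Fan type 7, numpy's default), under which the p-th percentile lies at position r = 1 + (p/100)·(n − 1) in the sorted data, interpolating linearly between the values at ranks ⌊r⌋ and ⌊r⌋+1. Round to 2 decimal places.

36.15

n = 18.
r = 1 + (95/100)·(18 − 1) = 1 + 16.15 = 17.15.
Rank 17 is 36 and rank 18 is 37.
Interpolate: 36 + 0.15·(37 − 36) = 36 + 0.15·1 = 36.15.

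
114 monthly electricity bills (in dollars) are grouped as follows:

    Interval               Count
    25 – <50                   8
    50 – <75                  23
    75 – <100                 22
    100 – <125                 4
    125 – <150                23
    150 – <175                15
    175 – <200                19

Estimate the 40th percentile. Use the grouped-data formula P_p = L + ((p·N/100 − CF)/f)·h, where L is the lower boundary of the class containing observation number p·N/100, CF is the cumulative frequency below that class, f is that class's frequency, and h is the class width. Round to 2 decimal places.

N = 114; target position k = 40/100 · 114 = 45.6.
Cumulative frequencies: 8, 31, 53, 57, 80, 95, 114.
Observation 45.6 falls in the class 75 – <100.
L = 75, CF = 31, f = 22, h = 25.
P40 = 75 + ((45.6 − 31)/22)·25 = 75 + 16.5909 = 91.5909.

91.59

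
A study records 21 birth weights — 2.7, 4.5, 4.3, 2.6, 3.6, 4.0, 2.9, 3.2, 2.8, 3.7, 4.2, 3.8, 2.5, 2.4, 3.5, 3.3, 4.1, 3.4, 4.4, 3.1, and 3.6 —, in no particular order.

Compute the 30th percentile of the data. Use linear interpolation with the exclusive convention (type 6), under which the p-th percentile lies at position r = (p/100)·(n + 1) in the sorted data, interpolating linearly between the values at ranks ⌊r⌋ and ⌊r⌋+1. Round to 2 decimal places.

3.02

Sorted: 2.4, 2.5, 2.6, 2.7, 2.8, 2.9, 3.1, 3.2, 3.3, 3.4, 3.5, 3.6, 3.6, 3.7, 3.8, 4.0, 4.1, 4.2, 4.3, 4.4, 4.5.
n = 21.
r = (30/100)·(21 + 1) = 6.6.
Rank 6 is 2.9 and rank 7 is 3.1.
Interpolate: 2.9 + 0.6·(3.1 − 2.9) = 2.9 + 0.6·0.2 = 3.02.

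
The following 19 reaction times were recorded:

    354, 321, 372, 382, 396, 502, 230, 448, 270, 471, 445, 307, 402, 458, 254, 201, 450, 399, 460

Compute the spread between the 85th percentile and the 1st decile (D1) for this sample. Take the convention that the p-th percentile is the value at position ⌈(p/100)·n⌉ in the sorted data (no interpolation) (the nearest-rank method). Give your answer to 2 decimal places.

Sorted: 201, 230, 254, 270, 307, 321, 354, 372, 382, 396, 399, 402, 445, 448, 450, 458, 460, 471, 502.
n = 19.
P10: rank ⌈10/100·19⌉ = 2 → 230.
P85: rank ⌈85/100·19⌉ = 17 → 460.
Difference: 460 − 230 = 230.

230.00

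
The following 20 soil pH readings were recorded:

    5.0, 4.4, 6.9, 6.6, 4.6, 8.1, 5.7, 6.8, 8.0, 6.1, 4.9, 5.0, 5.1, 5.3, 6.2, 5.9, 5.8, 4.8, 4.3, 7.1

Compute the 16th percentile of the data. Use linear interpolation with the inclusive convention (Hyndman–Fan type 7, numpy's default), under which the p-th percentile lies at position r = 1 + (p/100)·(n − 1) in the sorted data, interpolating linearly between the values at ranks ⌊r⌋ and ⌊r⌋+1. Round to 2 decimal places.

4.80

Sorted: 4.3, 4.4, 4.6, 4.8, 4.9, 5.0, 5.0, 5.1, 5.3, 5.7, 5.8, 5.9, 6.1, 6.2, 6.6, 6.8, 6.9, 7.1, 8.0, 8.1.
n = 20.
r = 1 + (16/100)·(20 − 1) = 1 + 3.04 = 4.04.
Rank 4 is 4.8 and rank 5 is 4.9.
Interpolate: 4.8 + 0.04·(4.9 − 4.8) = 4.8 + 0.04·0.1 = 4.804.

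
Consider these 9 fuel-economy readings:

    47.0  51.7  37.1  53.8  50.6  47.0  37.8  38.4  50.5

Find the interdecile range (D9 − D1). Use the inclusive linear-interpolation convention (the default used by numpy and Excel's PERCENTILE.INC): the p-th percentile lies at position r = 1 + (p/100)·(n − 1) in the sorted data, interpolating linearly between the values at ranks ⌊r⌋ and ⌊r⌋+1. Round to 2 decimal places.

14.46

Sorted: 37.1, 37.8, 38.4, 47.0, 47.0, 50.5, 50.6, 51.7, 53.8.
n = 9.
P10: r = 1.8; ranks 1–2 are 37.1, 37.8; interpolating gives 37.66.
P90: r = 8.2; ranks 8–9 are 51.7, 53.8; interpolating gives 52.12.
Difference: 52.12 − 37.66 = 14.46.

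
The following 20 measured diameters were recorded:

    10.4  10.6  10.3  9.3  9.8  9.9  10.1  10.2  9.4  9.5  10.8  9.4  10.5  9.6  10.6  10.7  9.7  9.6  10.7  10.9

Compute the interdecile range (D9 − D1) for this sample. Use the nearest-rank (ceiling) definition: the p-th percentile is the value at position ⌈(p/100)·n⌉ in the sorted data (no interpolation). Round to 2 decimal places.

1.30

Sorted: 9.3, 9.4, 9.4, 9.5, 9.6, 9.6, 9.7, 9.8, 9.9, 10.1, 10.2, 10.3, 10.4, 10.5, 10.6, 10.6, 10.7, 10.7, 10.8, 10.9.
n = 20.
P10: rank ⌈10/100·20⌉ = 2 → 9.4.
P90: rank ⌈90/100·20⌉ = 18 → 10.7.
Difference: 10.7 − 9.4 = 1.3.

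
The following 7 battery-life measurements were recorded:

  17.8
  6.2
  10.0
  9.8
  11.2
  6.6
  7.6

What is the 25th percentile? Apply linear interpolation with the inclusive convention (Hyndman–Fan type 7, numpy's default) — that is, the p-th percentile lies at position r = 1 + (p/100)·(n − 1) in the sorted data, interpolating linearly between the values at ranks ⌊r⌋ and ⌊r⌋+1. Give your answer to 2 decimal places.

Sorted: 6.2, 6.6, 7.6, 9.8, 10.0, 11.2, 17.8.
n = 7.
r = 1 + (25/100)·(7 − 1) = 1 + 1.5 = 2.5.
Rank 2 is 6.6 and rank 3 is 7.6.
Interpolate: 6.6 + 0.5·(7.6 − 6.6) = 6.6 + 0.5·1 = 7.1.

7.10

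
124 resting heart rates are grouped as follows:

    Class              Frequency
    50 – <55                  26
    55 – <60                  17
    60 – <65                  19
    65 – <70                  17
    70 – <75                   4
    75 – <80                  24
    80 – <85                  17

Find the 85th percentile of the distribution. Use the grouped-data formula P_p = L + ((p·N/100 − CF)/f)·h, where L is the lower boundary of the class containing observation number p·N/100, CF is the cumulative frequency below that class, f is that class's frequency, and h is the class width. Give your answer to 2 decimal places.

79.67

N = 124; target position k = 85/100 · 124 = 105.4.
Cumulative frequencies: 26, 43, 62, 79, 83, 107, 124.
Observation 105.4 falls in the class 75 – <80.
L = 75, CF = 83, f = 24, h = 5.
P85 = 75 + ((105.4 − 83)/24)·5 = 75 + 4.66667 = 79.6667.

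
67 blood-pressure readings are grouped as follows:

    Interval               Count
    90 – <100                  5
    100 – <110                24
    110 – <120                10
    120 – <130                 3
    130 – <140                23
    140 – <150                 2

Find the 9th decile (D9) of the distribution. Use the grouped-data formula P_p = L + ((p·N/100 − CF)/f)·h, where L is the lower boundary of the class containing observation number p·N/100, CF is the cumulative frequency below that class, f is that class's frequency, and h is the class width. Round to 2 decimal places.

137.96

N = 67; target position k = 90/100 · 67 = 60.3.
Cumulative frequencies: 5, 29, 39, 42, 65, 67.
Observation 60.3 falls in the class 130 – <140.
L = 130, CF = 42, f = 23, h = 10.
P90 = 130 + ((60.3 − 42)/23)·10 = 130 + 7.95652 = 137.957.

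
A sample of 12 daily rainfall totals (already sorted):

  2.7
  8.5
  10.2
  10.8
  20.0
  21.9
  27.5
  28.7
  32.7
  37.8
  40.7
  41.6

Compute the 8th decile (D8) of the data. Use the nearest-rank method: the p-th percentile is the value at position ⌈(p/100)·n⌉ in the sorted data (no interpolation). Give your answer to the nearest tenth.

37.8

n = 12.
Position = ⌈80/100 · 12⌉ = ⌈9.6⌉ = 10.
The value at rank 10 is 37.8.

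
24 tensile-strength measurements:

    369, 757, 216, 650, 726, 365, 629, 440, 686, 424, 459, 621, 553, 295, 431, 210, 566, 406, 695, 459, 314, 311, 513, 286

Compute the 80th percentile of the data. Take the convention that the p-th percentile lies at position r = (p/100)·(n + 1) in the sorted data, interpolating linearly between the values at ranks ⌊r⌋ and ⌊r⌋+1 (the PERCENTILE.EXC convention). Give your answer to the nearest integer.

650

Sorted: 210, 216, 286, 295, 311, 314, 365, 369, 406, 424, 431, 440, 459, 459, 513, 553, 566, 621, 629, 650, 686, 695, 726, 757.
n = 24.
r = (80/100)·(24 + 1) = 20.
r is an integer, so P80 is the value at rank 20: 650.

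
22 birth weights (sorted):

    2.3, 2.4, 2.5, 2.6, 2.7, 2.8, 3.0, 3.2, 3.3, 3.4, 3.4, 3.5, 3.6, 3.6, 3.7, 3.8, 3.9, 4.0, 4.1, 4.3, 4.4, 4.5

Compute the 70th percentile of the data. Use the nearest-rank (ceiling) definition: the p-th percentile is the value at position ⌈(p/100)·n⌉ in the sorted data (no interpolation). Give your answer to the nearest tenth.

3.8

n = 22.
Position = ⌈70/100 · 22⌉ = ⌈15.4⌉ = 16.
The value at rank 16 is 3.8.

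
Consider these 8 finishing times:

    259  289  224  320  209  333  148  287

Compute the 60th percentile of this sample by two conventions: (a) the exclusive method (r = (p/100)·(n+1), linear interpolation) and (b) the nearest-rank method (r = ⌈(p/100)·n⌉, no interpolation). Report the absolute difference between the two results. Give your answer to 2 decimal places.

Sorted: 148, 209, 224, 259, 287, 289, 320, 333.
n = 8.
(a) r = 5.4; between ranks 5 (287) and 6 (289): 287.8.
(b) the nearest-rank method: rank 5 → 287.
|287.8 − 287| = 0.8.

0.80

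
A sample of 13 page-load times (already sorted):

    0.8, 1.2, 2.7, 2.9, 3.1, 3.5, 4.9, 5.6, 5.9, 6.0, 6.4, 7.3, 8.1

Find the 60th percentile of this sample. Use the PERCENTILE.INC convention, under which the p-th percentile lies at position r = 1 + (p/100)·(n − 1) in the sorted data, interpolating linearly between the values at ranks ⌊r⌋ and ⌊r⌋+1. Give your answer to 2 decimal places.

5.66

n = 13.
r = 1 + (60/100)·(13 − 1) = 1 + 7.2 = 8.2.
Rank 8 is 5.6 and rank 9 is 5.9.
Interpolate: 5.6 + 0.2·(5.9 − 5.6) = 5.6 + 0.2·0.3 = 5.66.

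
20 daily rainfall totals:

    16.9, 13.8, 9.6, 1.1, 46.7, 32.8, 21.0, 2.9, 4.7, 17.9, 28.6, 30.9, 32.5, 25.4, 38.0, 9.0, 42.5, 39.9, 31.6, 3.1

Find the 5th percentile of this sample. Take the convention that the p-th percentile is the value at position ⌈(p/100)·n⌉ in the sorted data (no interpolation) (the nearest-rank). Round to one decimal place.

1.1

Sorted: 1.1, 2.9, 3.1, 4.7, 9.0, 9.6, 13.8, 16.9, 17.9, 21.0, 25.4, 28.6, 30.9, 31.6, 32.5, 32.8, 38.0, 39.9, 42.5, 46.7.
n = 20.
Position = ⌈5/100 · 20⌉ = ⌈1⌉ = 1.
The value at rank 1 is 1.1.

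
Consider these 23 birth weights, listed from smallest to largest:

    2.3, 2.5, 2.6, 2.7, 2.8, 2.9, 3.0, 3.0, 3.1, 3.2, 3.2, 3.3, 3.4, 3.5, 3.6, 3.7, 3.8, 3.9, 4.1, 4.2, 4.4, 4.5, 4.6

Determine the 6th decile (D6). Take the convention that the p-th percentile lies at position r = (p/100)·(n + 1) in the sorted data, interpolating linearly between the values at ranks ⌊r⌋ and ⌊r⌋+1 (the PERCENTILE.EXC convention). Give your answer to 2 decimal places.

3.54

n = 23.
r = (60/100)·(23 + 1) = 14.4.
Rank 14 is 3.5 and rank 15 is 3.6.
Interpolate: 3.5 + 0.4·(3.6 − 3.5) = 3.5 + 0.4·0.1 = 3.54.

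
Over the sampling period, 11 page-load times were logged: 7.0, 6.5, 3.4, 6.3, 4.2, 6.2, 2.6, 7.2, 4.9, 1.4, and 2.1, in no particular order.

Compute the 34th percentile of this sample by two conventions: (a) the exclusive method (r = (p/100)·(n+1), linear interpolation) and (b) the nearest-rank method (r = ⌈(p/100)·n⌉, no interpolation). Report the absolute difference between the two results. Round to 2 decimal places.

Sorted: 1.4, 2.1, 2.6, 3.4, 4.2, 4.9, 6.2, 6.3, 6.5, 7.0, 7.2.
n = 11.
(a) r = 4.08; between ranks 4 (3.4) and 5 (4.2): 3.464.
(b) the nearest-rank method: rank 4 → 3.4.
|3.464 − 3.4| = 0.064.

0.06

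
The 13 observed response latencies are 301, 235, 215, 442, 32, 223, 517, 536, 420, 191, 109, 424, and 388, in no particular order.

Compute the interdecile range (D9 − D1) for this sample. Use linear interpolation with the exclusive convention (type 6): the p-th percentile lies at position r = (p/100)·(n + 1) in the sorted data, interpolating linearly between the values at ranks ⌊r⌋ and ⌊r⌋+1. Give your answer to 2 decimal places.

465.60

Sorted: 32, 109, 191, 215, 223, 235, 301, 388, 420, 424, 442, 517, 536.
n = 13.
P10: r = 1.4; ranks 1–2 are 32, 109; interpolating gives 62.8.
P90: r = 12.6; ranks 12–13 are 517, 536; interpolating gives 528.4.
Difference: 528.4 − 62.8 = 465.6.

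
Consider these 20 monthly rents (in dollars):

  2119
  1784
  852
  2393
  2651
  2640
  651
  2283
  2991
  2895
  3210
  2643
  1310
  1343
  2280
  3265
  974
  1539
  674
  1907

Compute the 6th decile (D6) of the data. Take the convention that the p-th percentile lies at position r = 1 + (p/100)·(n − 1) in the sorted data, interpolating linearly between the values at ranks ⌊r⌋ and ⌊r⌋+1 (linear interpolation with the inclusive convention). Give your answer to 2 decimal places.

Sorted: 651, 674, 852, 974, 1310, 1343, 1539, 1784, 1907, 2119, 2280, 2283, 2393, 2640, 2643, 2651, 2895, 2991, 3210, 3265.
n = 20.
r = 1 + (60/100)·(20 − 1) = 1 + 11.4 = 12.4.
Rank 12 is 2283 and rank 13 is 2393.
Interpolate: 2283 + 0.4·(2393 − 2283) = 2283 + 0.4·110 = 2327.

2327.00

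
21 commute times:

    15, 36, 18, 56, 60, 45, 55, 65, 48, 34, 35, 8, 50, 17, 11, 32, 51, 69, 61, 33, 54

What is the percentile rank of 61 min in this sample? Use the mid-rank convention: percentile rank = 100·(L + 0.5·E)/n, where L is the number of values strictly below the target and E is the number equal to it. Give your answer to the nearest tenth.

88.1

Sorted: 8, 11, 15, 17, 18, 32, 33, 34, 35, 36, 45, 48, 50, 51, 54, 55, 56, 60, 61, 65, 69.
Count below 61: L = 18; count equal: E = 1; n = 21.
Percentile rank = 100·(18 + 0.5·1)/21 = 100·18.5/21 = 88.1.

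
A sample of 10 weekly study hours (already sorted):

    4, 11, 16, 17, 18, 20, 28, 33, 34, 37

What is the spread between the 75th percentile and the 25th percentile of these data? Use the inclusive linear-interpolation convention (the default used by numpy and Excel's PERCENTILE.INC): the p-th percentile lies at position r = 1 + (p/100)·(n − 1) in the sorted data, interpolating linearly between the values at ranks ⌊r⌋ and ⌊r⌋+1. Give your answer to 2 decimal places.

15.50

n = 10.
P25: r = 3.25; ranks 3–4 are 16, 17; interpolating gives 16.25.
P75: r = 7.75; ranks 7–8 are 28, 33; interpolating gives 31.75.
Difference: 31.75 − 16.25 = 15.5.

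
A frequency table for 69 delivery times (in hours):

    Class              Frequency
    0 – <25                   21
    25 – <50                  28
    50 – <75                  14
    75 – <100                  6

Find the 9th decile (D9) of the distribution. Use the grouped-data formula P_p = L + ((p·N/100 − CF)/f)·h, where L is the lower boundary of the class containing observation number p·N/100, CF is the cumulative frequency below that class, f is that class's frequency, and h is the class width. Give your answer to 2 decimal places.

N = 69; target position k = 90/100 · 69 = 62.1.
Cumulative frequencies: 21, 49, 63, 69.
Observation 62.1 falls in the class 50 – <75.
L = 50, CF = 49, f = 14, h = 25.
P90 = 50 + ((62.1 − 49)/14)·25 = 50 + 23.3929 = 73.3929.

73.39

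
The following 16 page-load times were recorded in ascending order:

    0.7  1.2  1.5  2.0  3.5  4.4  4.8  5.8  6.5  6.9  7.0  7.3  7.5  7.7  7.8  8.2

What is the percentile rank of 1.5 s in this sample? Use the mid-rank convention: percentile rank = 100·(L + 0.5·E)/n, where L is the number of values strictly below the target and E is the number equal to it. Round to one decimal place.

15.6

Count below 1.5: L = 2; count equal: E = 1; n = 16.
Percentile rank = 100·(2 + 0.5·1)/16 = 100·2.5/16 = 15.62.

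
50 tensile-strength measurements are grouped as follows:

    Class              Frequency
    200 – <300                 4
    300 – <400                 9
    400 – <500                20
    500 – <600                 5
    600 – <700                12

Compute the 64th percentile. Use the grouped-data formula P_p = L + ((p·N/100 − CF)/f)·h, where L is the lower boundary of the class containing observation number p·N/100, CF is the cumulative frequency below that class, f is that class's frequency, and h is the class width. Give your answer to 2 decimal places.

N = 50; target position k = 64/100 · 50 = 32.
Cumulative frequencies: 4, 13, 33, 38, 50.
Observation 32 falls in the class 400 – <500.
L = 400, CF = 13, f = 20, h = 100.
P64 = 400 + ((32 − 13)/20)·100 = 400 + 95 = 495.

495.00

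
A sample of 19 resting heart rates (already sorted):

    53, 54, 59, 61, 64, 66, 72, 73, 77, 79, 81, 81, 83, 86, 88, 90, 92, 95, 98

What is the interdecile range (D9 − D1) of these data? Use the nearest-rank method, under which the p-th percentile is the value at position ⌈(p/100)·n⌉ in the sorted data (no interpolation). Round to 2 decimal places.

41.00

n = 19.
P10: rank ⌈10/100·19⌉ = 2 → 54.
P90: rank ⌈90/100·19⌉ = 18 → 95.
Difference: 95 − 54 = 41.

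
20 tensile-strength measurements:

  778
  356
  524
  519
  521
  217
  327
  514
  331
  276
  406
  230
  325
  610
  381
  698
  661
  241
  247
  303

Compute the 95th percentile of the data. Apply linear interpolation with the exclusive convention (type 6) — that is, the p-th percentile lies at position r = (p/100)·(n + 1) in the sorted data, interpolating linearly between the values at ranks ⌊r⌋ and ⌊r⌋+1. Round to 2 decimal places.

774.00

Sorted: 217, 230, 241, 247, 276, 303, 325, 327, 331, 356, 381, 406, 514, 519, 521, 524, 610, 661, 698, 778.
n = 20.
r = (95/100)·(20 + 1) = 19.95.
Rank 19 is 698 and rank 20 is 778.
Interpolate: 698 + 0.95·(778 − 698) = 698 + 0.95·80 = 774.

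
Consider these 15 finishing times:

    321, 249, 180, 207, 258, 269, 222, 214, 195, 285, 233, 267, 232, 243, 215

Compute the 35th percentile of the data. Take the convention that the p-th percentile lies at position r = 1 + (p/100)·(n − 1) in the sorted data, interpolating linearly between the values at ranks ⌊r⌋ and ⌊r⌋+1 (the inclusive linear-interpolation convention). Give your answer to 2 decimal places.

221.30

Sorted: 180, 195, 207, 214, 215, 222, 232, 233, 243, 249, 258, 267, 269, 285, 321.
n = 15.
r = 1 + (35/100)·(15 − 1) = 1 + 4.9 = 5.9.
Rank 5 is 215 and rank 6 is 222.
Interpolate: 215 + 0.9·(222 − 215) = 215 + 0.9·7 = 221.3.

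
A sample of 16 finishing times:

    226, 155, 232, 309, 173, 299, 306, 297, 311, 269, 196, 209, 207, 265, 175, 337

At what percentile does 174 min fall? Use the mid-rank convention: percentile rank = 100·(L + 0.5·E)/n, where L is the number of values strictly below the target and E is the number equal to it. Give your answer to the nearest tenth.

Sorted: 155, 173, 175, 196, 207, 209, 226, 232, 265, 269, 297, 299, 306, 309, 311, 337.
Count below 174: L = 2; count equal: E = 0; n = 16.
Percentile rank = 100·(2 + 0.5·0)/16 = 100·2/16 = 12.5.

12.5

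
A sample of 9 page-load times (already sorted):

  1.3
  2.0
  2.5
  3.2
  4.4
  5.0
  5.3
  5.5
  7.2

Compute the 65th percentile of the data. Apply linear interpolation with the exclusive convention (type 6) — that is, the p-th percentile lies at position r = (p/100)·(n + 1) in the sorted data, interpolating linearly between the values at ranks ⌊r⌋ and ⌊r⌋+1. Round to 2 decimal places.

n = 9.
r = (65/100)·(9 + 1) = 6.5.
Rank 6 is 5.0 and rank 7 is 5.3.
Interpolate: 5.0 + 0.5·(5.3 − 5.0) = 5.0 + 0.5·0.3 = 5.15.

5.15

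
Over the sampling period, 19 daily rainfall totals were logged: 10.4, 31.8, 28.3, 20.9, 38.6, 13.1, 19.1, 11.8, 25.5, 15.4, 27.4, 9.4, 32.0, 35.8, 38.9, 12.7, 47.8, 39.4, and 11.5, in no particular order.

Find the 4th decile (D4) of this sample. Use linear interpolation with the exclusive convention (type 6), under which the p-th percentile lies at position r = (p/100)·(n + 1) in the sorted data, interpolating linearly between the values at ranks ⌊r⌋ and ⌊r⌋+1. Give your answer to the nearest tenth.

Sorted: 9.4, 10.4, 11.5, 11.8, 12.7, 13.1, 15.4, 19.1, 20.9, 25.5, 27.4, 28.3, 31.8, 32.0, 35.8, 38.6, 38.9, 39.4, 47.8.
n = 19.
r = (40/100)·(19 + 1) = 8.
r is an integer, so P40 is the value at rank 8: 19.1.

19.1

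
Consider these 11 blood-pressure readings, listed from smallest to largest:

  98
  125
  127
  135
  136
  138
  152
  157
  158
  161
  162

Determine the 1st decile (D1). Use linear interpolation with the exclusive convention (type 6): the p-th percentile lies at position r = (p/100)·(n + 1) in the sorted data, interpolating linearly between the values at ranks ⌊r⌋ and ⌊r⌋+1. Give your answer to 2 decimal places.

103.40

n = 11.
r = (10/100)·(11 + 1) = 1.2.
Rank 1 is 98 and rank 2 is 125.
Interpolate: 98 + 0.2·(125 − 98) = 98 + 0.2·27 = 103.4.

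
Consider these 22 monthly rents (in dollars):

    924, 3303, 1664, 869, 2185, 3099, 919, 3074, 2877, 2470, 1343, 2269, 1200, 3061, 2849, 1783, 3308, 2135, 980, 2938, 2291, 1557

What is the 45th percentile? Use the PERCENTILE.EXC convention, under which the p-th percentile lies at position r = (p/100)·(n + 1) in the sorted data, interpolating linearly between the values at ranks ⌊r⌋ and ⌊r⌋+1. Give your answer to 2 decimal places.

Sorted: 869, 919, 924, 980, 1200, 1343, 1557, 1664, 1783, 2135, 2185, 2269, 2291, 2470, 2849, 2877, 2938, 3061, 3074, 3099, 3303, 3308.
n = 22.
r = (45/100)·(22 + 1) = 10.35.
Rank 10 is 2135 and rank 11 is 2185.
Interpolate: 2135 + 0.35·(2185 − 2135) = 2135 + 0.35·50 = 2152.5.

2152.50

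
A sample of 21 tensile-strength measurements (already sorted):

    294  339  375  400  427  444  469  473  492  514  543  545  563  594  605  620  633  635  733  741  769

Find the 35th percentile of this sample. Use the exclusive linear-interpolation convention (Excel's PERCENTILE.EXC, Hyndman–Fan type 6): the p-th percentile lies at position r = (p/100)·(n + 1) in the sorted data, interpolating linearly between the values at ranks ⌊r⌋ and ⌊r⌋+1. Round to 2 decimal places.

n = 21.
r = (35/100)·(21 + 1) = 7.7.
Rank 7 is 469 and rank 8 is 473.
Interpolate: 469 + 0.7·(473 − 469) = 469 + 0.7·4 = 471.8.

471.80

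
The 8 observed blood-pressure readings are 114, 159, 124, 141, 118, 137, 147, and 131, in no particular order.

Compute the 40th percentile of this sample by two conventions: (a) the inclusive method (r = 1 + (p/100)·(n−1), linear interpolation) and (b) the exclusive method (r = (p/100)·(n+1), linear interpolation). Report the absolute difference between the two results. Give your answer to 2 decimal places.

1.40

Sorted: 114, 118, 124, 131, 137, 141, 147, 159.
n = 8.
(a) r = 3.8; between ranks 3 (124) and 4 (131): 129.6.
(b) r = 3.6; between ranks 3 (124) and 4 (131): 128.2.
|129.6 − 128.2| = 1.4.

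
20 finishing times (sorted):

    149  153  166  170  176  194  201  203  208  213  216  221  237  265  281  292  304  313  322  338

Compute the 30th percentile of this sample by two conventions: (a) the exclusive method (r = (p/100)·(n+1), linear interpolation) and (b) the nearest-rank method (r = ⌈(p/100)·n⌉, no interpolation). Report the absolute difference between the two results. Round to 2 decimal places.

n = 20.
(a) r = 6.3; between ranks 6 (194) and 7 (201): 196.1.
(b) the nearest-rank method: rank 6 → 194.
|196.1 − 194| = 2.1.

2.10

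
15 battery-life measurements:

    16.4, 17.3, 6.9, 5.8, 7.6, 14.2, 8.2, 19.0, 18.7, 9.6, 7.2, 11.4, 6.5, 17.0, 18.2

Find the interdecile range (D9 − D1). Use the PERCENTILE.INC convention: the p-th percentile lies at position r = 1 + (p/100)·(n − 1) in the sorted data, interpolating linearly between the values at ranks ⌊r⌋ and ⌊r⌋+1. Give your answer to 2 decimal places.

11.84

Sorted: 5.8, 6.5, 6.9, 7.2, 7.6, 8.2, 9.6, 11.4, 14.2, 16.4, 17.0, 17.3, 18.2, 18.7, 19.0.
n = 15.
P10: r = 2.4; ranks 2–3 are 6.5, 6.9; interpolating gives 6.66.
P90: r = 13.6; ranks 13–14 are 18.2, 18.7; interpolating gives 18.5.
Difference: 18.5 − 6.66 = 11.84.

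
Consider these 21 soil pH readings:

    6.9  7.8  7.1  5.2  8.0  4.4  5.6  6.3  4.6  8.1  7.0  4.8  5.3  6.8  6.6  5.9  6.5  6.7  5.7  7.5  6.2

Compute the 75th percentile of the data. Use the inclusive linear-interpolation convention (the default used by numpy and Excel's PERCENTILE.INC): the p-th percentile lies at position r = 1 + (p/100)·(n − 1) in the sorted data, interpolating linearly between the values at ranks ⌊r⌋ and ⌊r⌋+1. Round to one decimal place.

Sorted: 4.4, 4.6, 4.8, 5.2, 5.3, 5.6, 5.7, 5.9, 6.2, 6.3, 6.5, 6.6, 6.7, 6.8, 6.9, 7.0, 7.1, 7.5, 7.8, 8.0, 8.1.
n = 21.
r = 1 + (75/100)·(21 − 1) = 1 + 15 = 16.
r is an integer, so P75 is the value at rank 16: 7.0.

7.0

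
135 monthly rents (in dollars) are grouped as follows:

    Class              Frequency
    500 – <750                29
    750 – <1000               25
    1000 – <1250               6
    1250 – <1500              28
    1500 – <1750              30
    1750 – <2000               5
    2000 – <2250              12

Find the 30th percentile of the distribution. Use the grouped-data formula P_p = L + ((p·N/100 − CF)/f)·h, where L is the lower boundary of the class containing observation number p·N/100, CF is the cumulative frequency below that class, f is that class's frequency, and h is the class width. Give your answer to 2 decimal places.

865.00

N = 135; target position k = 30/100 · 135 = 40.5.
Cumulative frequencies: 29, 54, 60, 88, 118, 123, 135.
Observation 40.5 falls in the class 750 – <1000.
L = 750, CF = 29, f = 25, h = 250.
P30 = 750 + ((40.5 − 29)/25)·250 = 750 + 115 = 865.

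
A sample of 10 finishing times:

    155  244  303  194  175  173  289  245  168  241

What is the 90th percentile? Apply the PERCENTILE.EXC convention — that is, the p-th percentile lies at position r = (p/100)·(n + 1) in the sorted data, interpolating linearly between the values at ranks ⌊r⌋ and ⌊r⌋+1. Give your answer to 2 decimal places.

Sorted: 155, 168, 173, 175, 194, 241, 244, 245, 289, 303.
n = 10.
r = (90/100)·(10 + 1) = 9.9.
Rank 9 is 289 and rank 10 is 303.
Interpolate: 289 + 0.9·(303 − 289) = 289 + 0.9·14 = 301.6.

301.60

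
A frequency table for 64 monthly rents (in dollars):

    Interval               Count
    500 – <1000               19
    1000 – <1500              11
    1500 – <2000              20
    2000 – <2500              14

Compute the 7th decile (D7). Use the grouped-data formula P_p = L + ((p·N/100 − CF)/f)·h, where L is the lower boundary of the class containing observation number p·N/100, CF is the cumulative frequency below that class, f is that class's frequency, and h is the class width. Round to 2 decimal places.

1870.00

N = 64; target position k = 70/100 · 64 = 44.8.
Cumulative frequencies: 19, 30, 50, 64.
Observation 44.8 falls in the class 1500 – <2000.
L = 1500, CF = 30, f = 20, h = 500.
P70 = 1500 + ((44.8 − 30)/20)·500 = 1500 + 370 = 1870.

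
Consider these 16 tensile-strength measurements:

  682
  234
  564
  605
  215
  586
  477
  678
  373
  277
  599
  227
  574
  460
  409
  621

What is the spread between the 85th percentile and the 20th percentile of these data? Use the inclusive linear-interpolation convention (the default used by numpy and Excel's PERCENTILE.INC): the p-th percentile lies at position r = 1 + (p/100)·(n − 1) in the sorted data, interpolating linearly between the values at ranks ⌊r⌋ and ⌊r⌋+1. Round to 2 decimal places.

Sorted: 215, 227, 234, 277, 373, 409, 460, 477, 564, 574, 586, 599, 605, 621, 678, 682.
n = 16.
P20: r = 4 (integer) → 277.
P85: r = 13.75; ranks 13–14 are 605, 621; interpolating gives 617.
Difference: 617 − 277 = 340.

340.00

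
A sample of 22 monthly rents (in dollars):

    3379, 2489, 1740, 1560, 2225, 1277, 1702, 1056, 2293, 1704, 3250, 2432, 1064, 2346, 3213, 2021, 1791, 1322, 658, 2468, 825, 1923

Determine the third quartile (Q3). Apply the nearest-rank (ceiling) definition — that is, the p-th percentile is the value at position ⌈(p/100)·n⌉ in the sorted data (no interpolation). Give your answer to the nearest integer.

2432

Sorted: 658, 825, 1056, 1064, 1277, 1322, 1560, 1702, 1704, 1740, 1791, 1923, 2021, 2225, 2293, 2346, 2432, 2468, 2489, 3213, 3250, 3379.
n = 22.
Position = ⌈75/100 · 22⌉ = ⌈16.5⌉ = 17.
The value at rank 17 is 2432.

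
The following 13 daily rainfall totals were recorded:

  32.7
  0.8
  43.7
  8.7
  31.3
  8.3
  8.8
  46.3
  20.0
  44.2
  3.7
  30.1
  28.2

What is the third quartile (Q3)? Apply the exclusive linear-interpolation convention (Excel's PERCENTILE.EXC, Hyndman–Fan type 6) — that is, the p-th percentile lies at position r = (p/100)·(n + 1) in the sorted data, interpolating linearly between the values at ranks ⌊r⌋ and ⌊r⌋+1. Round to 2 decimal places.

38.20

Sorted: 0.8, 3.7, 8.3, 8.7, 8.8, 20.0, 28.2, 30.1, 31.3, 32.7, 43.7, 44.2, 46.3.
n = 13.
r = (75/100)·(13 + 1) = 10.5.
Rank 10 is 32.7 and rank 11 is 43.7.
Interpolate: 32.7 + 0.5·(43.7 − 32.7) = 32.7 + 0.5·11 = 38.2.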